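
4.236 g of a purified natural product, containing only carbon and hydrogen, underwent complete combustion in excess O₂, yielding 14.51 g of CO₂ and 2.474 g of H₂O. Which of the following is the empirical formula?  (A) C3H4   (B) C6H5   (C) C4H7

mol C = 14.51 g CO₂ ÷ 44.009 g/mol = 0.32971 mol
mol H = 2 × 2.474 g H₂O ÷ 18.015 g/mol = 0.27466 mol
Divide by the smallest (0.27466 mol): C 1.200, H 1.000
Multiplying each by 5 gives whole numbers: C 6.00, H 5.00

(B) C6H5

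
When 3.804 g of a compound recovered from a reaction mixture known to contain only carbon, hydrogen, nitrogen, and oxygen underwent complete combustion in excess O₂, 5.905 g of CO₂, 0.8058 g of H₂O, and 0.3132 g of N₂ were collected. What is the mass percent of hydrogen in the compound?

2.37%

mol C = 5.905 g CO₂ ÷ 44.009 g/mol = 0.13418 mol
mol H = 2 × 0.8058 g H₂O ÷ 18.015 g/mol = 0.089459 mol
mol N = 2 × 0.3132 g N₂ ÷ 28.014 g/mol = 0.022360 mol
mass O = 3.804 − (1.6116 + 0.090174 + 0.31320) = 1.7890 g → mol O = 1.7890 ÷ 15.999 = 0.11182 mol
mass % H = 0.090174 g ÷ 3.804 g × 100%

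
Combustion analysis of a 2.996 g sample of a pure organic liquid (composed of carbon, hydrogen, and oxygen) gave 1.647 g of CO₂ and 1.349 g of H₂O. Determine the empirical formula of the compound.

mol C = 1.647 g CO₂ ÷ 44.009 g/mol = 0.037424 mol
mol H = 2 × 1.349 g H₂O ÷ 18.015 g/mol = 0.14976 mol
mass O = 2.996 − (0.44950 + 0.15096) = 2.3955 g → mol O = 2.3955 ÷ 15.999 = 0.14973 mol
Divide by the smallest (0.037424 mol): C 1.000, H 4.002, O 4.001

CH4O4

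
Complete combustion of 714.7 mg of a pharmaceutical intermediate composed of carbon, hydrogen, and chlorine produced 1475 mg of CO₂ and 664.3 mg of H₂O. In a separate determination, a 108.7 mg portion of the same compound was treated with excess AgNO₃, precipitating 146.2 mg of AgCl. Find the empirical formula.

mol C = 1.475 g CO₂ ÷ 44.009 g/mol = 0.033516 mol
mol H = 2 × 0.6643 g H₂O ÷ 18.015 g/mol = 0.073750 mol
From the AgCl data: mol Cl per gram of compound = (0.1462 ÷ 143.318) ÷ 0.1087 = 0.0093846 mol/g, so in the 0.7147 g combustion sample mol Cl = 0.0067072 mol
Divide by the smallest (0.0067072 mol): C 4.997, H 10.996, Cl 1.000

C5H11Cl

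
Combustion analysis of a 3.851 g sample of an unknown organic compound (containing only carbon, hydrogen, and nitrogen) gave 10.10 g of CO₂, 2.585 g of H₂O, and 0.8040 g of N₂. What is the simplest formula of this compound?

mol C = 10.10 g CO₂ ÷ 44.009 g/mol = 0.22950 mol
mol H = 2 × 2.585 g H₂O ÷ 18.015 g/mol = 0.28698 mol
mol N = 2 × 0.8040 g N₂ ÷ 28.014 g/mol = 0.057400 mol
Divide by the smallest (0.057400 mol): C 3.998, H 5.000, N 1.000

C4H5N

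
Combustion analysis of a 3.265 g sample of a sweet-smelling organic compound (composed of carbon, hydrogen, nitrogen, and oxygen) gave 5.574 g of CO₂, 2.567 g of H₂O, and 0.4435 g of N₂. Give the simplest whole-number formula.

C4H9NO2

mol C = 5.574 g CO₂ ÷ 44.009 g/mol = 0.12666 mol
mol H = 2 × 2.567 g H₂O ÷ 18.015 g/mol = 0.28498 mol
mol N = 2 × 0.4435 g N₂ ÷ 28.014 g/mol = 0.031663 mol
mass O = 3.265 − (1.5213 + 0.28726 + 0.44350) = 1.0130 g → mol O = 1.0130 ÷ 15.999 = 0.063315 mol
Divide by the smallest (0.031663 mol): C 4.000, H 9.001, N 1.000, O 2.000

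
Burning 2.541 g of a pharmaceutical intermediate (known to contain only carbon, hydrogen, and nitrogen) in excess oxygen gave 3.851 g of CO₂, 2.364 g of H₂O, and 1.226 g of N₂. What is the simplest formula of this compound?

CH3N

mol C = 3.851 g CO₂ ÷ 44.009 g/mol = 0.087505 mol
mol H = 2 × 2.364 g H₂O ÷ 18.015 g/mol = 0.26245 mol
mol N = 2 × 1.226 g N₂ ÷ 28.014 g/mol = 0.087528 mol
Divide by the smallest (0.087505 mol): C 1.000, H 2.999, N 1.000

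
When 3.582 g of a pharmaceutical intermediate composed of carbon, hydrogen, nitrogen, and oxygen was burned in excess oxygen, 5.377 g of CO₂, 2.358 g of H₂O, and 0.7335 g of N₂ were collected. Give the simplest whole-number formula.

mol C = 5.377 g CO₂ ÷ 44.009 g/mol = 0.12218 mol
mol H = 2 × 2.358 g H₂O ÷ 18.015 g/mol = 0.26178 mol
mol N = 2 × 0.7335 g N₂ ÷ 28.014 g/mol = 0.052367 mol
mass O = 3.582 − (1.4675 + 0.26388 + 0.73350) = 1.1171 g → mol O = 1.1171 ÷ 15.999 = 0.069825 mol
Divide by the smallest (0.052367 mol): C 2.333, H 4.999, N 1.000, O 1.333
Multiplying each by 3 gives whole numbers: C 7.00, H 15.00, N 3.00, O 4.00

C7H15N3O4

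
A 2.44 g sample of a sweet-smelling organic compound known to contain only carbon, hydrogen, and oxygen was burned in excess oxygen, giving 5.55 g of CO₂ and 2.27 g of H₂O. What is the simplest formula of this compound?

mol C = 5.55 g CO₂ ÷ 44.009 g/mol = 0.1261 mol
mol H = 2 × 2.27 g H₂O ÷ 18.015 g/mol = 0.2520 mol
mass O = 2.44 − (1.515 + 0.2540) = 0.6713 g → mol O = 0.6713 ÷ 15.999 = 0.04196 mol
Divide by the smallest (0.04196 mol): C 3.006, H 6.007, O 1.000

C3H6O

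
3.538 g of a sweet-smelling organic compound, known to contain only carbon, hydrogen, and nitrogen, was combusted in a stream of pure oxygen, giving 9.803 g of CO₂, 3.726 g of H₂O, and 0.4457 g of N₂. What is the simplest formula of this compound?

mol C = 9.803 g CO₂ ÷ 44.009 g/mol = 0.22275 mol
mol H = 2 × 3.726 g H₂O ÷ 18.015 g/mol = 0.41366 mol
mol N = 2 × 0.4457 g N₂ ÷ 28.014 g/mol = 0.031820 mol
Divide by the smallest (0.031820 mol): C 7.000, H 13.000, N 1.000

C7H13N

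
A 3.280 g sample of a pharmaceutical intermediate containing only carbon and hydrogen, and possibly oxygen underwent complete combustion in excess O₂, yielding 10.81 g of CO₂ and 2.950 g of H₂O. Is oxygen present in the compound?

mol C = 10.81 g CO₂ ÷ 44.009 g/mol = 0.24563 mol
mol H = 2 × 2.950 g H₂O ÷ 18.015 g/mol = 0.32750 mol
C and H together account for 3.2804 g — essentially the entire 3.280 g sample — so the compound contains no oxygen.

no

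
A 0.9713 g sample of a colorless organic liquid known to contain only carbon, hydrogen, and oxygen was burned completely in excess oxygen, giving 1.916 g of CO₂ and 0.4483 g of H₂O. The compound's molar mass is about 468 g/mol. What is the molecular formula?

mol C = 1.916 g CO₂ ÷ 44.009 g/mol = 0.043537 mol
mol H = 2 × 0.4483 g H₂O ÷ 18.015 g/mol = 0.049770 mol
mass O = 0.9713 − (0.52292 + 0.050168) = 0.39821 g → mol O = 0.39821 ÷ 15.999 = 0.024890 mol
Divide by the smallest (0.024890 mol): C 1.749, H 2.000, O 1.000
Multiplying each by 4 gives whole numbers: C 7.00, H 8.00, O 4.00
Empirical formula: C7H8O4
Empirical-formula mass = 156.14 g/mol; 468 ÷ 156.14 ≈ 3, so the molecular formula is C21H24O12.

C21H24O12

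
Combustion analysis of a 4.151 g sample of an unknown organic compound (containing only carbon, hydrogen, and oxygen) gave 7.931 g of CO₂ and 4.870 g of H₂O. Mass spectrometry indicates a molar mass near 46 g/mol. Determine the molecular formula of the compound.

C2H6O

mol C = 7.931 g CO₂ ÷ 44.009 g/mol = 0.18021 mol
mol H = 2 × 4.870 g H₂O ÷ 18.015 g/mol = 0.54066 mol
mass O = 4.151 − (2.1645 + 0.54499) = 1.4415 g → mol O = 1.4415 ÷ 15.999 = 0.090098 mol
Divide by the smallest (0.090098 mol): C 2.000, H 6.001, O 1.000
Empirical formula: C2H6O
Empirical-formula mass = 46.07 g/mol; 46 ÷ 46.07 ≈ 1, so the molecular formula is C2H6O.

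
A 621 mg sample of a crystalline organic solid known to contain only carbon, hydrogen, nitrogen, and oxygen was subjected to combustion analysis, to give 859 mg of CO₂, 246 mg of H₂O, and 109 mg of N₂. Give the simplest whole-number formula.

mol C = 0.859 g CO₂ ÷ 44.009 g/mol = 0.01952 mol
mol H = 2 × 0.246 g H₂O ÷ 18.015 g/mol = 0.02731 mol
mol N = 2 × 0.109 g N₂ ÷ 28.014 g/mol = 0.007782 mol
mass O = 0.621 − (0.2344 + 0.02753 + 0.1090) = 0.2500 g → mol O = 0.2500 ÷ 15.999 = 0.01563 mol
Divide by the smallest (0.007782 mol): C 2.508, H 3.510, N 1.000, O 2.008
Multiplying each by 2 gives whole numbers: C 5.02, H 7.02, N 2.00, O 4.02

C5H7N2O4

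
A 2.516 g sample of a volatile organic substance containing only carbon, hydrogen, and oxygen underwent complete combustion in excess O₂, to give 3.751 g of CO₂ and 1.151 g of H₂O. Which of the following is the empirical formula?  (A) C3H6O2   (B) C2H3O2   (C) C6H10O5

mol C = 3.751 g CO₂ ÷ 44.009 g/mol = 0.085233 mol
mol H = 2 × 1.151 g H₂O ÷ 18.015 g/mol = 0.12778 mol
mass O = 2.516 − (1.0237 + 0.12880) = 1.3635 g → mol O = 1.3635 ÷ 15.999 = 0.085222 mol
Divide by the smallest (0.085222 mol): C 1.000, H 1.499, O 1.000
Multiplying each by 2 gives whole numbers: C 2.00, H 3.00, O 2.00

(B) C2H3O2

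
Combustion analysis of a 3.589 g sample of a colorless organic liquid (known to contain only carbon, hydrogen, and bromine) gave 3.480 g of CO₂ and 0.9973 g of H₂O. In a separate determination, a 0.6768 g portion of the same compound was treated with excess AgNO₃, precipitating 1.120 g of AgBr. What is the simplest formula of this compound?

C5H7Br2

mol C = 3.480 g CO₂ ÷ 44.009 g/mol = 0.079075 mol
mol H = 2 × 0.9973 g H₂O ÷ 18.015 g/mol = 0.11072 mol
From the AgBr data: mol Br per gram of compound = (1.120 ÷ 187.772) ÷ 0.6768 = 0.0088131 mol/g, so in the 3.589 g combustion sample mol Br = 0.031630 mol
Divide by the smallest (0.031630 mol): C 2.500, H 3.500, Br 1.000
Multiplying each by 2 gives whole numbers: C 5.00, H 7.00, Br 2.00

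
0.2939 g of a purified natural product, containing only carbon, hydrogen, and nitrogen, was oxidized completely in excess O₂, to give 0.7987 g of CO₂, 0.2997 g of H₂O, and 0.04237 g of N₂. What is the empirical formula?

C6H11N

mol C = 0.7987 g CO₂ ÷ 44.009 g/mol = 0.018149 mol
mol H = 2 × 0.2997 g H₂O ÷ 18.015 g/mol = 0.033272 mol
mol N = 2 × 0.04237 g N₂ ÷ 28.014 g/mol = 0.0030249 mol
Divide by the smallest (0.0030249 mol): C 6.000, H 10.999, N 1.000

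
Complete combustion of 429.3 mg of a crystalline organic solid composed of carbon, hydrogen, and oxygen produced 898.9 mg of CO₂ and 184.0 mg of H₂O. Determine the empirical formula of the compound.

C2H2O

mol C = 0.8989 g CO₂ ÷ 44.009 g/mol = 0.020425 mol
mol H = 2 × 0.1840 g H₂O ÷ 18.015 g/mol = 0.020427 mol
mass O = 0.4293 − (0.24533 + 0.020591) = 0.16338 g → mol O = 0.16338 ÷ 15.999 = 0.010212 mol
Divide by the smallest (0.010212 mol): C 2.000, H 2.000, O 1.000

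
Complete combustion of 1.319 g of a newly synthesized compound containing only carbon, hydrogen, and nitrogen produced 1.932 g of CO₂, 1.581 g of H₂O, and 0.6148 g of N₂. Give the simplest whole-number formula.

CH4N

mol C = 1.932 g CO₂ ÷ 44.009 g/mol = 0.043900 mol
mol H = 2 × 1.581 g H₂O ÷ 18.015 g/mol = 0.17552 mol
mol N = 2 × 0.6148 g N₂ ÷ 28.014 g/mol = 0.043892 mol
Divide by the smallest (0.043892 mol): C 1.000, H 3.999, N 1.000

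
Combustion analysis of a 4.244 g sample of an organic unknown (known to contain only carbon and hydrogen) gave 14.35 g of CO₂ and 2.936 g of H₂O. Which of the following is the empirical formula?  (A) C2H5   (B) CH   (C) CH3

(B) CH

mol C = 14.35 g CO₂ ÷ 44.009 g/mol = 0.32607 mol
mol H = 2 × 2.936 g H₂O ÷ 18.015 g/mol = 0.32595 mol
Divide by the smallest (0.32595 mol): C 1.000, H 1.000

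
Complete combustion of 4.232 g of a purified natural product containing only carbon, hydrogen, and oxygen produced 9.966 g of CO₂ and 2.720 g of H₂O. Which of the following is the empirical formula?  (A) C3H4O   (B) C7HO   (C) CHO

(A) C3H4O

mol C = 9.966 g CO₂ ÷ 44.009 g/mol = 0.22645 mol
mol H = 2 × 2.720 g H₂O ÷ 18.015 g/mol = 0.30197 mol
mass O = 4.232 − (2.7199 + 0.30439) = 1.2077 g → mol O = 1.2077 ÷ 15.999 = 0.075485 mol
Divide by the smallest (0.075485 mol): C 3.000, H 4.000, O 1.000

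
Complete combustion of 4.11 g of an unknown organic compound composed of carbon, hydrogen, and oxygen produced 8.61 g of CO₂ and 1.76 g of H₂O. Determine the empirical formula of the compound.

C2H2O

mol C = 8.61 g CO₂ ÷ 44.009 g/mol = 0.1956 mol
mol H = 2 × 1.76 g H₂O ÷ 18.015 g/mol = 0.1954 mol
mass O = 4.11 − (2.350 + 0.1970) = 1.563 g → mol O = 1.563 ÷ 15.999 = 0.09771 mol
Divide by the smallest (0.09771 mol): C 2.002, H 2.000, O 1.000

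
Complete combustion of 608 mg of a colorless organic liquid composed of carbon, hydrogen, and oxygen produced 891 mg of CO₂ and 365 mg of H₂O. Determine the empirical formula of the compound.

mol C = 0.891 g CO₂ ÷ 44.009 g/mol = 0.02025 mol
mol H = 2 × 0.365 g H₂O ÷ 18.015 g/mol = 0.04052 mol
mass O = 0.608 − (0.2432 + 0.04085) = 0.3240 g → mol O = 0.3240 ÷ 15.999 = 0.02025 mol
Divide by the smallest (0.02025 mol): C 1.000, H 2.001, O 1.000

CH2O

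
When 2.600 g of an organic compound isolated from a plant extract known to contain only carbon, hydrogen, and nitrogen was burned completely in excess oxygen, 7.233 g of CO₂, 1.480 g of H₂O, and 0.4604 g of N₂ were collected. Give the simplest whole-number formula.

mol C = 7.233 g CO₂ ÷ 44.009 g/mol = 0.16435 mol
mol H = 2 × 1.480 g H₂O ÷ 18.015 g/mol = 0.16431 mol
mol N = 2 × 0.4604 g N₂ ÷ 28.014 g/mol = 0.032869 mol
Divide by the smallest (0.032869 mol): C 5.000, H 4.999, N 1.000

C5H5N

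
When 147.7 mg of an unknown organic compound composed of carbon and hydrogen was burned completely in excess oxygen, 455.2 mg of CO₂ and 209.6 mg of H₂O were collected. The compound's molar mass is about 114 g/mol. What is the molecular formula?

C8H18

mol C = 0.4552 g CO₂ ÷ 44.009 g/mol = 0.010343 mol
mol H = 2 × 0.2096 g H₂O ÷ 18.015 g/mol = 0.023269 mol
Divide by the smallest (0.010343 mol): C 1.000, H 2.250
Multiplying each by 4 gives whole numbers: C 4.00, H 9.00
Empirical formula: C4H9
Empirical-formula mass = 57.12 g/mol; 114 ÷ 57.12 ≈ 2, so the molecular formula is C8H18.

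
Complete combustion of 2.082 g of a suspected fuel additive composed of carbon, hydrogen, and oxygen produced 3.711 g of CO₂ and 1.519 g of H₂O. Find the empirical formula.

C3H6O2

mol C = 3.711 g CO₂ ÷ 44.009 g/mol = 0.084324 mol
mol H = 2 × 1.519 g H₂O ÷ 18.015 g/mol = 0.16864 mol
mass O = 2.082 − (1.0128 + 0.16999) = 0.89920 g → mol O = 0.89920 ÷ 15.999 = 0.056204 mol
Divide by the smallest (0.056204 mol): C 1.500, H 3.000, O 1.000
Multiplying each by 2 gives whole numbers: C 3.00, H 6.00, O 2.00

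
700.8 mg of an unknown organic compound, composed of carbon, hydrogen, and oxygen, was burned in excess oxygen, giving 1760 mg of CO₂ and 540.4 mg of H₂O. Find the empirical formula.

mol C = 1.760 g CO₂ ÷ 44.009 g/mol = 0.039992 mol
mol H = 2 × 0.5404 g H₂O ÷ 18.015 g/mol = 0.059994 mol
mass O = 0.7008 − (0.48034 + 0.060474) = 0.15998 g → mol O = 0.15998 ÷ 15.999 = 0.0099996 mol
Divide by the smallest (0.0099996 mol): C 3.999, H 6.000, O 1.000

C4H6O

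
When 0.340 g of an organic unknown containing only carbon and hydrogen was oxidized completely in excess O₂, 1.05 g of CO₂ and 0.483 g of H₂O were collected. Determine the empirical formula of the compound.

mol C = 1.05 g CO₂ ÷ 44.009 g/mol = 0.02386 mol
mol H = 2 × 0.483 g H₂O ÷ 18.015 g/mol = 0.05362 mol
Divide by the smallest (0.02386 mol): C 1.000, H 2.247
Multiplying each by 4 gives whole numbers: C 4.00, H 8.99

C4H9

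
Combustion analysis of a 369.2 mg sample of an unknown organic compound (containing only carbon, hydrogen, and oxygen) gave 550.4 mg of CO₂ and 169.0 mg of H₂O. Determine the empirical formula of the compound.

mol C = 0.5504 g CO₂ ÷ 44.009 g/mol = 0.012507 mol
mol H = 2 × 0.1690 g H₂O ÷ 18.015 g/mol = 0.018762 mol
mass O = 0.3692 − (0.15022 + 0.018912) = 0.20007 g → mol O = 0.20007 ÷ 15.999 = 0.012505 mol
Divide by the smallest (0.012505 mol): C 1.000, H 1.500, O 1.000
Multiplying each by 2 gives whole numbers: C 2.00, H 3.00, O 2.00

C2H3O2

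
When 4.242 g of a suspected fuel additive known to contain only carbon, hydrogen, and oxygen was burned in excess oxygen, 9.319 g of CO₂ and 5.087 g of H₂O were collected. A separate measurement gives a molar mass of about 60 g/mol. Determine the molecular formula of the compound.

C3H8O

mol C = 9.319 g CO₂ ÷ 44.009 g/mol = 0.21175 mol
mol H = 2 × 5.087 g H₂O ÷ 18.015 g/mol = 0.56475 mol
mass O = 4.242 − (2.5434 + 0.56927) = 1.1294 g → mol O = 1.1294 ÷ 15.999 = 0.070590 mol
Divide by the smallest (0.070590 mol): C 3.000, H 8.000, O 1.000
Empirical formula: C3H8O
Empirical-formula mass = 60.10 g/mol; 60 ÷ 60.10 ≈ 1, so the molecular formula is C3H8O.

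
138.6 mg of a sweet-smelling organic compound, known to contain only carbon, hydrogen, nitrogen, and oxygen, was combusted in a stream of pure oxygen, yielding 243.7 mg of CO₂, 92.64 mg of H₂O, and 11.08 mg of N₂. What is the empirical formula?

mol C = 0.2437 g CO₂ ÷ 44.009 g/mol = 0.0055375 mol
mol H = 2 × 0.09264 g H₂O ÷ 18.015 g/mol = 0.010285 mol
mol N = 2 × 0.01108 g N₂ ÷ 28.014 g/mol = 0.00079103 mol
mass O = 0.1386 − (0.066511 + 0.010367 + 0.011080) = 0.050642 g → mol O = 0.050642 ÷ 15.999 = 0.0031653 mol
Divide by the smallest (0.00079103 mol): C 7.000, H 13.002, N 1.000, O 4.002

C7H13NO4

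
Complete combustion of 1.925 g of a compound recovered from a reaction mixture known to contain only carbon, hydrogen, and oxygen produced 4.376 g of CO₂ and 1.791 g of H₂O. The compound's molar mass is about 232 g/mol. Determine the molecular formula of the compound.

C12H24O4

mol C = 4.376 g CO₂ ÷ 44.009 g/mol = 0.099434 mol
mol H = 2 × 1.791 g H₂O ÷ 18.015 g/mol = 0.19883 mol
mass O = 1.925 − (1.1943 + 0.20042) = 0.53027 g → mol O = 0.53027 ÷ 15.999 = 0.033144 mol
Divide by the smallest (0.033144 mol): C 3.000, H 5.999, O 1.000
Empirical formula: C3H6O
Empirical-formula mass = 58.08 g/mol; 232 ÷ 58.08 ≈ 4, so the molecular formula is C12H24O4.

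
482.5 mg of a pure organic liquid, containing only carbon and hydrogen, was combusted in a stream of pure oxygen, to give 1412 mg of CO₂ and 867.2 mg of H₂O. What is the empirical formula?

mol C = 1.412 g CO₂ ÷ 44.009 g/mol = 0.032084 mol
mol H = 2 × 0.8672 g H₂O ÷ 18.015 g/mol = 0.096275 mol
Divide by the smallest (0.032084 mol): C 1.000, H 3.001

CH3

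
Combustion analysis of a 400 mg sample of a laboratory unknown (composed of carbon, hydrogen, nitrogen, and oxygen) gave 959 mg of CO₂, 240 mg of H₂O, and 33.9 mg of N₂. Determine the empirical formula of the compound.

mol C = 0.959 g CO₂ ÷ 44.009 g/mol = 0.02179 mol
mol H = 2 × 0.240 g H₂O ÷ 18.015 g/mol = 0.02664 mol
mol N = 2 × 0.0339 g N₂ ÷ 28.014 g/mol = 0.002420 mol
mass O = 0.400 − (0.2617 + 0.02686 + 0.03390) = 0.07751 g → mol O = 0.07751 ÷ 15.999 = 0.004845 mol
Divide by the smallest (0.002420 mol): C 9.004, H 11.009, N 1.000, O 2.002

C9H11NO2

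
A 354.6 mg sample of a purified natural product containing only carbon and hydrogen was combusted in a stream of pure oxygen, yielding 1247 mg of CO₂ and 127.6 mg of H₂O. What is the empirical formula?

C2H

mol C = 1.247 g CO₂ ÷ 44.009 g/mol = 0.028335 mol
mol H = 2 × 0.1276 g H₂O ÷ 18.015 g/mol = 0.014166 mol
Divide by the smallest (0.014166 mol): C 2.000, H 1.000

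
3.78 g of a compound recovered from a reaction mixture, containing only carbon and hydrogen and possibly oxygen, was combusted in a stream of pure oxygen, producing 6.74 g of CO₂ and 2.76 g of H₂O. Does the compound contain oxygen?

yes

mol C = 6.74 g CO₂ ÷ 44.009 g/mol = 0.1532 mol
mol H = 2 × 2.76 g H₂O ÷ 18.015 g/mol = 0.3064 mol
C and H account for only 2.148 g of the 3.78 g sample; the remaining 1.632 g must be oxygen.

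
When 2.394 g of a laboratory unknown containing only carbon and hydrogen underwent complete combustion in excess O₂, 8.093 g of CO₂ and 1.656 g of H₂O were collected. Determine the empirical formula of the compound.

mol C = 8.093 g CO₂ ÷ 44.009 g/mol = 0.18389 mol
mol H = 2 × 1.656 g H₂O ÷ 18.015 g/mol = 0.18385 mol
Divide by the smallest (0.18385 mol): C 1.000, H 1.000

CH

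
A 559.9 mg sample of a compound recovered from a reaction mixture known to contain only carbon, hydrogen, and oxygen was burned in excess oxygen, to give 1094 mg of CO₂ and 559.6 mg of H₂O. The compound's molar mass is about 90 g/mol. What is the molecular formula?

mol C = 1.094 g CO₂ ÷ 44.009 g/mol = 0.024859 mol
mol H = 2 × 0.5596 g H₂O ÷ 18.015 g/mol = 0.062126 mol
mass O = 0.5599 − (0.29858 + 0.062623) = 0.19870 g → mol O = 0.19870 ÷ 15.999 = 0.012420 mol
Divide by the smallest (0.012420 mol): C 2.002, H 5.002, O 1.000
Empirical formula: C2H5O
Empirical-formula mass = 45.06 g/mol; 90 ÷ 45.06 ≈ 2, so the molecular formula is C4H10O2.

C4H10O2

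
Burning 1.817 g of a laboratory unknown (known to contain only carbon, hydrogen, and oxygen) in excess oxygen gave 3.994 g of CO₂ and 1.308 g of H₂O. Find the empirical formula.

mol C = 3.994 g CO₂ ÷ 44.009 g/mol = 0.090754 mol
mol H = 2 × 1.308 g H₂O ÷ 18.015 g/mol = 0.14521 mol
mass O = 1.817 − (1.0900 + 0.14637) = 0.58058 g → mol O = 0.58058 ÷ 15.999 = 0.036288 mol
Divide by the smallest (0.036288 mol): C 2.501, H 4.002, O 1.000
Multiplying each by 2 gives whole numbers: C 5.00, H 8.00, O 2.00

C5H8O2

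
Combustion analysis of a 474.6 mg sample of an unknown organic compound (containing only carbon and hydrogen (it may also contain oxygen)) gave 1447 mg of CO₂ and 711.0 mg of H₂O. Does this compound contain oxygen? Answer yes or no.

no

mol C = 1.447 g CO₂ ÷ 44.009 g/mol = 0.032880 mol
mol H = 2 × 0.7110 g H₂O ÷ 18.015 g/mol = 0.078934 mol
C and H together account for 0.47448 g — essentially the entire 0.4746 g sample — so the compound contains no oxygen.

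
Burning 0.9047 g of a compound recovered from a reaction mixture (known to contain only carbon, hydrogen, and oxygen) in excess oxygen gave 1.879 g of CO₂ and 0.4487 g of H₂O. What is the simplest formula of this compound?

C6H7O3

mol C = 1.879 g CO₂ ÷ 44.009 g/mol = 0.042696 mol
mol H = 2 × 0.4487 g H₂O ÷ 18.015 g/mol = 0.049814 mol
mass O = 0.9047 − (0.51282 + 0.050213) = 0.34167 g → mol O = 0.34167 ÷ 15.999 = 0.021356 mol
Divide by the smallest (0.021356 mol): C 1.999, H 2.333, O 1.000
Multiplying each by 3 gives whole numbers: C 6.00, H 7.00, O 3.00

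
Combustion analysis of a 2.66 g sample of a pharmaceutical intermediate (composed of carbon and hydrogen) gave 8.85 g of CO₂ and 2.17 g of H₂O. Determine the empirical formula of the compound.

C5H6

mol C = 8.85 g CO₂ ÷ 44.009 g/mol = 0.2011 mol
mol H = 2 × 2.17 g H₂O ÷ 18.015 g/mol = 0.2409 mol
Divide by the smallest (0.2011 mol): C 1.000, H 1.198
Multiplying each by 5 gives whole numbers: C 5.00, H 5.99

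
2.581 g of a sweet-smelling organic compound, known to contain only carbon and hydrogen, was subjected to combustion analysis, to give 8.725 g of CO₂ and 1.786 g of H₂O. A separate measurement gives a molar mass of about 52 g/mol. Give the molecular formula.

mol C = 8.725 g CO₂ ÷ 44.009 g/mol = 0.19825 mol
mol H = 2 × 1.786 g H₂O ÷ 18.015 g/mol = 0.19828 mol
Divide by the smallest (0.19825 mol): C 1.000, H 1.000
Empirical formula: CH
Empirical-formula mass = 13.02 g/mol; 52 ÷ 13.02 ≈ 4, so the molecular formula is C4H4.

C4H4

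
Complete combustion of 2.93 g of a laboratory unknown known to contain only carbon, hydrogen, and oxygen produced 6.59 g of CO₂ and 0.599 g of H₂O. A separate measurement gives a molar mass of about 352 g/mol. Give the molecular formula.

mol C = 6.59 g CO₂ ÷ 44.009 g/mol = 0.1497 mol
mol H = 2 × 0.599 g H₂O ÷ 18.015 g/mol = 0.06650 mol
mass O = 2.93 − (1.799 + 0.06703) = 1.064 g → mol O = 1.064 ÷ 15.999 = 0.06653 mol
Divide by the smallest (0.06650 mol): C 2.252, H 1.000, O 1.000
Multiplying each by 4 gives whole numbers: C 9.01, H 4.00, O 4.00
Empirical formula: C9H4O4
Empirical-formula mass = 176.13 g/mol; 352 ÷ 176.13 ≈ 2, so the molecular formula is C18H8O8.

C18H8O8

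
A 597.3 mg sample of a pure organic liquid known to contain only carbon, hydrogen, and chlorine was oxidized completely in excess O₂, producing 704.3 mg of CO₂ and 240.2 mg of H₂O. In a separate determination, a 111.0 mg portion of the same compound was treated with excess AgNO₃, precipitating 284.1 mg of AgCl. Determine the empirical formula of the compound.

C3H5Cl2

mol C = 0.7043 g CO₂ ÷ 44.009 g/mol = 0.016004 mol
mol H = 2 × 0.2402 g H₂O ÷ 18.015 g/mol = 0.026667 mol
From the AgCl data: mol Cl per gram of compound = (0.2841 ÷ 143.318) ÷ 0.1110 = 0.017859 mol/g, so in the 0.5973 g combustion sample mol Cl = 0.010667 mol
Divide by the smallest (0.010667 mol): C 1.500, H 2.500, Cl 1.000
Multiplying each by 2 gives whole numbers: C 3.00, H 5.00, Cl 2.00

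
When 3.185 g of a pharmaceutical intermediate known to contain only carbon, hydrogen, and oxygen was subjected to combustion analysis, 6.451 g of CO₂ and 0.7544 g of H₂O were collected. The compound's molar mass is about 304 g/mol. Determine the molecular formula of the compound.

mol C = 6.451 g CO₂ ÷ 44.009 g/mol = 0.14658 mol
mol H = 2 × 0.7544 g H₂O ÷ 18.015 g/mol = 0.083752 mol
mass O = 3.185 − (1.7606 + 0.084422) = 1.3400 g → mol O = 1.3400 ÷ 15.999 = 0.083753 mol
Divide by the smallest (0.083752 mol): C 1.750, H 1.000, O 1.000
Multiplying each by 4 gives whole numbers: C 7.00, H 4.00, O 4.00
Empirical formula: C7H4O4
Empirical-formula mass = 152.10 g/mol; 304 ÷ 152.10 ≈ 2, so the molecular formula is C14H8O8.

C14H8O8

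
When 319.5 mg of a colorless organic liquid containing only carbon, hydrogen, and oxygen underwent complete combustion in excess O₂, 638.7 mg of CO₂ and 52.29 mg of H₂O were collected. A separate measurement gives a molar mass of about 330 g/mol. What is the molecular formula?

mol C = 0.6387 g CO₂ ÷ 44.009 g/mol = 0.014513 mol
mol H = 2 × 0.05229 g H₂O ÷ 18.015 g/mol = 0.0058052 mol
mass O = 0.3195 − (0.17431 + 0.0058516) = 0.13933 g → mol O = 0.13933 ÷ 15.999 = 0.0087089 mol
Divide by the smallest (0.0058052 mol): C 2.500, H 1.000, O 1.500
Multiplying each by 2 gives whole numbers: C 5.00, H 2.00, O 3.00
Empirical formula: C5H2O3
Empirical-formula mass = 110.07 g/mol; 330 ÷ 110.07 ≈ 3, so the molecular formula is C15H6O9.

C15H6O9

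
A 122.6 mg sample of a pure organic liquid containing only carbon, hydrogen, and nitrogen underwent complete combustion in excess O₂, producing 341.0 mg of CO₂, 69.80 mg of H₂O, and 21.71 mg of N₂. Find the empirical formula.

C5H5N

mol C = 0.3410 g CO₂ ÷ 44.009 g/mol = 0.0077484 mol
mol H = 2 × 0.06980 g H₂O ÷ 18.015 g/mol = 0.0077491 mol
mol N = 2 × 0.02171 g N₂ ÷ 28.014 g/mol = 0.0015499 mol
Divide by the smallest (0.0015499 mol): C 4.999, H 5.000, N 1.000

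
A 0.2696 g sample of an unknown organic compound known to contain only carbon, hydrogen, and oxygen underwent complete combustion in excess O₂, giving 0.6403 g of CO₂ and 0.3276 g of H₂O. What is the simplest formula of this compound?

mol C = 0.6403 g CO₂ ÷ 44.009 g/mol = 0.014549 mol
mol H = 2 × 0.3276 g H₂O ÷ 18.015 g/mol = 0.036370 mol
mass O = 0.2696 − (0.17475 + 0.036661) = 0.058188 g → mol O = 0.058188 ÷ 15.999 = 0.0036370 mol
Divide by the smallest (0.0036370 mol): C 4.000, H 10.000, O 1.000

C4H10O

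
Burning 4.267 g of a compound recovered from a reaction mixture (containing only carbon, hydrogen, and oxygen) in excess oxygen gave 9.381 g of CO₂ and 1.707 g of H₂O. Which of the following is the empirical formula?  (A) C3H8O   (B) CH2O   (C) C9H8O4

(C) C9H8O4

mol C = 9.381 g CO₂ ÷ 44.009 g/mol = 0.21316 mol
mol H = 2 × 1.707 g H₂O ÷ 18.015 g/mol = 0.18951 mol
mass O = 4.267 − (2.5603 + 0.19102) = 1.5157 g → mol O = 1.5157 ÷ 15.999 = 0.094737 mol
Divide by the smallest (0.094737 mol): C 2.250, H 2.000, O 1.000
Multiplying each by 4 gives whole numbers: C 9.00, H 8.00, O 4.00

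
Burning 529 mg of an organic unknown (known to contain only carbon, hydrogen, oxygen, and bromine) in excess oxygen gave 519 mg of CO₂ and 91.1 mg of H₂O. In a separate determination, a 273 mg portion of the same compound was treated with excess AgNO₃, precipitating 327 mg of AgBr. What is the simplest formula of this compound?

C7H6Br2O4

mol C = 0.519 g CO₂ ÷ 44.009 g/mol = 0.01179 mol
mol H = 2 × 0.0911 g H₂O ÷ 18.015 g/mol = 0.01011 mol
From the AgBr data: mol Br per gram of compound = (0.327 ÷ 187.772) ÷ 0.273 = 0.006379 mol/g, so in the 0.529 g combustion sample mol Br = 0.003375 mol
mass O = 0.529 − (0.1416 + 0.01019 + 0.2696) = 0.1075 g → mol O = 0.1075 ÷ 15.999 = 0.006721 mol
Divide by the smallest (0.003375 mol): C 3.495, H 2.997, Br 1.000, O 1.992
Multiplying each by 2 gives whole numbers: C 6.99, H 5.99, Br 2.00, O 3.98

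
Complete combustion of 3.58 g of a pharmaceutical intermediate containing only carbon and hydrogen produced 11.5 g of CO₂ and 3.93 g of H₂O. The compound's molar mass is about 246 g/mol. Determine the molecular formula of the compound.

C18H30

mol C = 11.5 g CO₂ ÷ 44.009 g/mol = 0.2613 mol
mol H = 2 × 3.93 g H₂O ÷ 18.015 g/mol = 0.4363 mol
Divide by the smallest (0.2613 mol): C 1.000, H 1.670
Multiplying each by 3 gives whole numbers: C 3.00, H 5.01
Empirical formula: C3H5
Empirical-formula mass = 41.07 g/mol; 246 ÷ 41.07 ≈ 6, so the molecular formula is C18H30.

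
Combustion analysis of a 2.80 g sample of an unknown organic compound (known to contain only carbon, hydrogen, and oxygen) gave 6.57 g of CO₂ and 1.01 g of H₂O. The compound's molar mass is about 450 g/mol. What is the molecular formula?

C24H18O9

mol C = 6.57 g CO₂ ÷ 44.009 g/mol = 0.1493 mol
mol H = 2 × 1.01 g H₂O ÷ 18.015 g/mol = 0.1121 mol
mass O = 2.80 − (1.793 + 0.1130) = 0.8939 g → mol O = 0.8939 ÷ 15.999 = 0.05587 mol
Divide by the smallest (0.05587 mol): C 2.672, H 2.007, O 1.000
Multiplying each by 3 gives whole numbers: C 8.02, H 6.02, O 3.00
Empirical formula: C8H6O3
Empirical-formula mass = 150.13 g/mol; 450 ÷ 150.13 ≈ 3, so the molecular formula is C24H18O9.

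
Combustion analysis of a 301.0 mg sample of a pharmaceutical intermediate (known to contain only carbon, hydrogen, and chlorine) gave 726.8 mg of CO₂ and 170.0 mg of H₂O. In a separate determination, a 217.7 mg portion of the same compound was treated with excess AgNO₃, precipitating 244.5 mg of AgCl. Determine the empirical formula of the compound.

mol C = 0.7268 g CO₂ ÷ 44.009 g/mol = 0.016515 mol
mol H = 2 × 0.1700 g H₂O ÷ 18.015 g/mol = 0.018873 mol
From the AgCl data: mol Cl per gram of compound = (0.2445 ÷ 143.318) ÷ 0.2177 = 0.0078365 mol/g, so in the 0.3010 g combustion sample mol Cl = 0.0023588 mol
Divide by the smallest (0.0023588 mol): C 7.001, H 8.001, Cl 1.000

C7H8Cl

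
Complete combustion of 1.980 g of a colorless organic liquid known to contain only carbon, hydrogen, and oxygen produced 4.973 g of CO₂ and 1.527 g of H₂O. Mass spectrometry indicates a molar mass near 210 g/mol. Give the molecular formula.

C12H18O3

mol C = 4.973 g CO₂ ÷ 44.009 g/mol = 0.11300 mol
mol H = 2 × 1.527 g H₂O ÷ 18.015 g/mol = 0.16953 mol
mass O = 1.980 − (1.3572 + 0.17088) = 0.45188 g → mol O = 0.45188 ÷ 15.999 = 0.028244 mol
Divide by the smallest (0.028244 mol): C 4.001, H 6.002, O 1.000
Empirical formula: C4H6O
Empirical-formula mass = 70.09 g/mol; 210 ÷ 70.09 ≈ 3, so the molecular formula is C12H18O3.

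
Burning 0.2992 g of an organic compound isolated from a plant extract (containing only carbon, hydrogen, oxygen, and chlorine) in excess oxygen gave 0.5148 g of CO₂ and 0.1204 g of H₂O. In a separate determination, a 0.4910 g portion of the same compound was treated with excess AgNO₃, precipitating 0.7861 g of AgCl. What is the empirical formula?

mol C = 0.5148 g CO₂ ÷ 44.009 g/mol = 0.011698 mol
mol H = 2 × 0.1204 g H₂O ÷ 18.015 g/mol = 0.013367 mol
From the AgCl data: mol Cl per gram of compound = (0.7861 ÷ 143.318) ÷ 0.4910 = 0.011171 mol/g, so in the 0.2992 g combustion sample mol Cl = 0.0033424 mol
mass O = 0.2992 − (0.14050 + 0.013474 + 0.11849) = 0.026739 g → mol O = 0.026739 ÷ 15.999 = 0.0016713 mol
Divide by the smallest (0.0016713 mol): C 6.999, H 7.998, Cl 2.000, O 1.000

C7H8Cl2O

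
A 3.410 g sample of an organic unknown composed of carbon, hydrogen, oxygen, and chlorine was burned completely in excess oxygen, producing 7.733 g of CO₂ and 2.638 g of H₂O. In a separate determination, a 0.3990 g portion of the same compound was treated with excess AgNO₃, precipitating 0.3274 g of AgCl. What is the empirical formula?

C9H15ClO

mol C = 7.733 g CO₂ ÷ 44.009 g/mol = 0.17571 mol
mol H = 2 × 2.638 g H₂O ÷ 18.015 g/mol = 0.29287 mol
From the AgCl data: mol Cl per gram of compound = (0.3274 ÷ 143.318) ÷ 0.3990 = 0.0057254 mol/g, so in the 3.410 g combustion sample mol Cl = 0.019524 mol
mass O = 3.410 − (2.1105 + 0.29521 + 0.69211) = 0.31218 g → mol O = 0.31218 ÷ 15.999 = 0.019512 mol
Divide by the smallest (0.019512 mol): C 9.005, H 15.009, Cl 1.001, O 1.000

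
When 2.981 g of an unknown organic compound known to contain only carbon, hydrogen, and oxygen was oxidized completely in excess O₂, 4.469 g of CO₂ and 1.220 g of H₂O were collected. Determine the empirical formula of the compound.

C3H4O3

mol C = 4.469 g CO₂ ÷ 44.009 g/mol = 0.10155 mol
mol H = 2 × 1.220 g H₂O ÷ 18.015 g/mol = 0.13544 mol
mass O = 2.981 − (1.2197 + 0.13653) = 1.6248 g → mol O = 1.6248 ÷ 15.999 = 0.10156 mol
Divide by the smallest (0.10155 mol): C 1.000, H 1.334, O 1.000
Multiplying each by 3 gives whole numbers: C 3.00, H 4.00, O 3.00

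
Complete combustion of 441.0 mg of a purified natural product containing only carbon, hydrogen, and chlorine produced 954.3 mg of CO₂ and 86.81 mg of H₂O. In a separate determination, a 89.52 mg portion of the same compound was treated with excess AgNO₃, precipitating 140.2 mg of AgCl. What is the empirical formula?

C9H4Cl2

mol C = 0.9543 g CO₂ ÷ 44.009 g/mol = 0.021684 mol
mol H = 2 × 0.08681 g H₂O ÷ 18.015 g/mol = 0.0096375 mol
From the AgCl data: mol Cl per gram of compound = (0.1402 ÷ 143.318) ÷ 0.08952 = 0.010928 mol/g, so in the 0.4410 g combustion sample mol Cl = 0.0048191 mol
Divide by the smallest (0.0048191 mol): C 4.500, H 2.000, Cl 1.000
Multiplying each by 2 gives whole numbers: C 9.00, H 4.00, Cl 2.00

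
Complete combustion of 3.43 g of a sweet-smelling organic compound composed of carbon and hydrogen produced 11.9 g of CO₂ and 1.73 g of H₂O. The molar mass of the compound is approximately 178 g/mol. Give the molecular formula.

mol C = 11.9 g CO₂ ÷ 44.009 g/mol = 0.2704 mol
mol H = 2 × 1.73 g H₂O ÷ 18.015 g/mol = 0.1921 mol
Divide by the smallest (0.1921 mol): C 1.408, H 1.000
Multiplying each by 5 gives whole numbers: C 7.04, H 5.00
Empirical formula: C7H5
Empirical-formula mass = 89.12 g/mol; 178 ÷ 89.12 ≈ 2, so the molecular formula is C14H10.

C14H10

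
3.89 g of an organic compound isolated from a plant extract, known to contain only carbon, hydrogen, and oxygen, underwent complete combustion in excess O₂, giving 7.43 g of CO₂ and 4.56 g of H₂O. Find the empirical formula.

C2H6O

mol C = 7.43 g CO₂ ÷ 44.009 g/mol = 0.1688 mol
mol H = 2 × 4.56 g H₂O ÷ 18.015 g/mol = 0.5062 mol
mass O = 3.89 − (2.028 + 0.5103) = 1.352 g → mol O = 1.352 ÷ 15.999 = 0.08450 mol
Divide by the smallest (0.08450 mol): C 1.998, H 5.991, O 1.000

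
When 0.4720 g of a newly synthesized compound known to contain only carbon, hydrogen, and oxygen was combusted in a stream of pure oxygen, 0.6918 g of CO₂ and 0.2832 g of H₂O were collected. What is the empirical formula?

CH2O

mol C = 0.6918 g CO₂ ÷ 44.009 g/mol = 0.015720 mol
mol H = 2 × 0.2832 g H₂O ÷ 18.015 g/mol = 0.031440 mol
mass O = 0.4720 − (0.18881 + 0.031692) = 0.25150 g → mol O = 0.25150 ÷ 15.999 = 0.015720 mol
Divide by the smallest (0.015720 mol): C 1.000, H 2.000, O 1.000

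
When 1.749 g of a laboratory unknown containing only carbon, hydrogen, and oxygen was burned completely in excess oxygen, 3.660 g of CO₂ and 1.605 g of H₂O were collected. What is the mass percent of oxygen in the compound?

mol C = 3.660 g CO₂ ÷ 44.009 g/mol = 0.083165 mol
mol H = 2 × 1.605 g H₂O ÷ 18.015 g/mol = 0.17818 mol
mass O = 1.749 − (0.99889 + 0.17961) = 0.57050 g → mol O = 0.57050 ÷ 15.999 = 0.035658 mol
mass % O = 0.57050 g ÷ 1.749 g × 100%

32.62%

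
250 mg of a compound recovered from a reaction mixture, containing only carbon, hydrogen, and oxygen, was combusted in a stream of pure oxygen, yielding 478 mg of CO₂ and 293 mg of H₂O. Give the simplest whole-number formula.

C2H6O

mol C = 0.478 g CO₂ ÷ 44.009 g/mol = 0.01086 mol
mol H = 2 × 0.293 g H₂O ÷ 18.015 g/mol = 0.03253 mol
mass O = 0.250 − (0.1305 + 0.03279) = 0.08675 g → mol O = 0.08675 ÷ 15.999 = 0.005423 mol
Divide by the smallest (0.005423 mol): C 2.003, H 5.999, O 1.000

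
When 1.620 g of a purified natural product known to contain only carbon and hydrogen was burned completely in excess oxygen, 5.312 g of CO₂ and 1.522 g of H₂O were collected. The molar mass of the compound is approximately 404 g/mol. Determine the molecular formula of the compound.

mol C = 5.312 g CO₂ ÷ 44.009 g/mol = 0.12070 mol
mol H = 2 × 1.522 g H₂O ÷ 18.015 g/mol = 0.16897 mol
Divide by the smallest (0.12070 mol): C 1.000, H 1.400
Multiplying each by 5 gives whole numbers: C 5.00, H 7.00
Empirical formula: C5H7
Empirical-formula mass = 67.11 g/mol; 404 ÷ 67.11 ≈ 6, so the molecular formula is C30H42.

C30H42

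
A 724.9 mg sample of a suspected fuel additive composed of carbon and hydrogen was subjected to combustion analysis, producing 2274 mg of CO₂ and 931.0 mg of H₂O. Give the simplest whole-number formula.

mol C = 2.274 g CO₂ ÷ 44.009 g/mol = 0.051671 mol
mol H = 2 × 0.9310 g H₂O ÷ 18.015 g/mol = 0.10336 mol
Divide by the smallest (0.051671 mol): C 1.000, H 2.000

CH2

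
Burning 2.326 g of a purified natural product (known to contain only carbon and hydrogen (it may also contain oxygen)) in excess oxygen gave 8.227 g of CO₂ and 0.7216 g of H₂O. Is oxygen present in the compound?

no

mol C = 8.227 g CO₂ ÷ 44.009 g/mol = 0.18694 mol
mol H = 2 × 0.7216 g H₂O ÷ 18.015 g/mol = 0.080111 mol
C and H together account for 2.3261 g — essentially the entire 2.326 g sample — so the compound contains no oxygen.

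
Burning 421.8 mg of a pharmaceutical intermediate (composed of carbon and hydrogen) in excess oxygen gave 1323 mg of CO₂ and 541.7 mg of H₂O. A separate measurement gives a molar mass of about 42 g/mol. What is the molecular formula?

C3H6

mol C = 1.323 g CO₂ ÷ 44.009 g/mol = 0.030062 mol
mol H = 2 × 0.5417 g H₂O ÷ 18.015 g/mol = 0.060139 mol
Divide by the smallest (0.030062 mol): C 1.000, H 2.000
Empirical formula: CH2
Empirical-formula mass = 14.03 g/mol; 42 ÷ 14.03 ≈ 3, so the molecular formula is C3H6.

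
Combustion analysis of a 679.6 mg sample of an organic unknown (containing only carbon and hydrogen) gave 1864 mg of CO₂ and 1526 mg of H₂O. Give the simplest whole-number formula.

mol C = 1.864 g CO₂ ÷ 44.009 g/mol = 0.042355 mol
mol H = 2 × 1.526 g H₂O ÷ 18.015 g/mol = 0.16941 mol
Divide by the smallest (0.042355 mol): C 1.000, H 4.000

CH4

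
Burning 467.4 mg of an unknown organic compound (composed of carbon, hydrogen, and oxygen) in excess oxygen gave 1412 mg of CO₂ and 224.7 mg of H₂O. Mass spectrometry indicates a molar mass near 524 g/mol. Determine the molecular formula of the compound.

C36H28O4

mol C = 1.412 g CO₂ ÷ 44.009 g/mol = 0.032084 mol
mol H = 2 × 0.2247 g H₂O ÷ 18.015 g/mol = 0.024946 mol
mass O = 0.4674 − (0.38537 + 0.025145) = 0.056889 g → mol O = 0.056889 ÷ 15.999 = 0.0035558 mol
Divide by the smallest (0.0035558 mol): C 9.023, H 7.016, O 1.000
Empirical formula: C9H7O
Empirical-formula mass = 131.15 g/mol; 524 ÷ 131.15 ≈ 4, so the molecular formula is C36H28O4.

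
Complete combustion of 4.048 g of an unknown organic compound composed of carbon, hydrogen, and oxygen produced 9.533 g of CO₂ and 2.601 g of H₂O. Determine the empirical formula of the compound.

C3H4O

mol C = 9.533 g CO₂ ÷ 44.009 g/mol = 0.21661 mol
mol H = 2 × 2.601 g H₂O ÷ 18.015 g/mol = 0.28876 mol
mass O = 4.048 − (2.6018 + 0.29107) = 1.1552 g → mol O = 1.1552 ÷ 15.999 = 0.072203 mol
Divide by the smallest (0.072203 mol): C 3.000, H 3.999, O 1.000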